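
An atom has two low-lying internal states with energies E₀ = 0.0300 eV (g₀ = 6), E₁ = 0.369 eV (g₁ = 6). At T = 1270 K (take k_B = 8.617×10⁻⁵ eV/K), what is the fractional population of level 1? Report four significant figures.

0.04320

k_BT = 8.617×10⁻⁵ × 1270 K = 0.109436 eV.
Eᵢ/kT = 0.274133, 3.37183.
Z = Σ gᵢe^(−Eᵢ/kT) = 6·e^(−0.274133) + 6·e^(−3.37183) = 4.56139 + 0.205961 = 4.76735.
P₁ = g₁ e^(−E₁/kT) / Z = 0.205961/4.76735 = 0.04320.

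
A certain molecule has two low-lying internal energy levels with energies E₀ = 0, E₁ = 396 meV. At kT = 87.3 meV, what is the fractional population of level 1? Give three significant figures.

0.0106

Eᵢ/kT = 0, 4.5361.
Z = Σ e^(−Eᵢ/kT) = e^(−0) + e^(−4.5361) = 1.0000 + 0.010715 = 1.0107.
P₁ = e^(−E₁/kT) / Z = 0.010715/1.0107 = 0.0106.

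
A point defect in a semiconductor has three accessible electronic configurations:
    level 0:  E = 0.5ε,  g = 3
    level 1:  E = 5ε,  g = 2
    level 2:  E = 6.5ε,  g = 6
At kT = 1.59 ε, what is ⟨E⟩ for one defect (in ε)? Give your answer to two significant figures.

Eᵢ/kT = 0.3145, 3.145, 4.088.
Z = Σ gᵢe^(−Eᵢ/kT) = 3·e^(−0.3145) + 2·e^(−3.145) + 6·e^(−4.088) = 2.190 + 0.08613 + 0.1006 = 2.377.
⟨E⟩ = Σ Eᵢ gᵢe^(−Eᵢ/kT) / Z = (0.5·2.190 + 5·0.08613 + 6.5·0.1006) / 2.377 = 0.92 ε.

0.92 ε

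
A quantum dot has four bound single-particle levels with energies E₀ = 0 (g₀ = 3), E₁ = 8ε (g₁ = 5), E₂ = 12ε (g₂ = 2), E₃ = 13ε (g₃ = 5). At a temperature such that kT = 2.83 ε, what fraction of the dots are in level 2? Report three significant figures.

0.00853

Eᵢ/kT = 0, 2.8269, 4.2403, 4.5936.
Z = Σ gᵢe^(−Eᵢ/kT) = 3·e^(−0) + 5·e^(−2.8269) + 2·e^(−4.2403) + 5·e^(−4.5936) = 3.0000 + 0.29598 + 0.028807 + 0.050582 = 3.3754.
P₂ = g₂ e^(−E₂/kT) / Z = 0.028807/3.3754 = 0.00853.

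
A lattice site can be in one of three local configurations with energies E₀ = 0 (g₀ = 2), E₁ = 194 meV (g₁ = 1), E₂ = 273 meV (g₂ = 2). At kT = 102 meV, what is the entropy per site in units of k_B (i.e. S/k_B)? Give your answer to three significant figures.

Eᵢ/kT = 0, 1.9020, 2.6765.
Z = Σ gᵢe^(−Eᵢ/kT) = 2·e^(−0) + 1·e^(−1.9020) + 2·e^(−2.6765) = 2.0000 + 0.14927 + 0.13761 = 2.2869.
⟨E⟩ = Σ EᵢPᵢ = 29.090 meV.
S/k_B = ln Z + ⟨E⟩/kT = ln(2.2869) + 29.090/102 = 0.82720 + 0.28520 = 1.11.

1.11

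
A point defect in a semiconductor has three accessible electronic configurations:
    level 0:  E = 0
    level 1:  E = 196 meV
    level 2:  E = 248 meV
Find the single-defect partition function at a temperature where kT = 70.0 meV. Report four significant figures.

Z = 1.090

Eᵢ/kT = 0, 2.80000, 3.54286.
Z = Σ e^(−Eᵢ/kT) = e^(−0) + e^(−2.80000) + e^(−3.54286) = 1.00000 + 0.0608101 + 0.0289305 = 1.08974.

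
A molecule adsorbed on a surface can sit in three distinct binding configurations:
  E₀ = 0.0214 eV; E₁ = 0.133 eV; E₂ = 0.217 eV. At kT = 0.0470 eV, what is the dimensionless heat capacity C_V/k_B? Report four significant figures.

0.6502

Eᵢ/kT = 0.455319, 2.82979, 4.61702.
Z = Σ e^(−Eᵢ/kT) = e^(−0.455319) + e^(−2.82979) + e^(−4.61702) = 0.634246 + 0.0590252 + 0.00988220 = 0.703153.
⟨E⟩ = 0.0335171 eV, ⟨E²⟩ = 0.00255975 eV².
C_V/k_B = (⟨E²⟩ − ⟨E⟩²)/(kT)² = (0.00255975 − 0.00112340)/0.00220900 = 0.6502.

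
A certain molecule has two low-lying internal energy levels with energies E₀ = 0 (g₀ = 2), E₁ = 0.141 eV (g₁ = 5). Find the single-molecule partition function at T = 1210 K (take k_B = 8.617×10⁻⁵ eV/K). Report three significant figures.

k_BT = 8.617×10⁻⁵ × 1210 K = 0.10427 eV.
Eᵢ/kT = 0, 1.3523.
Z = Σ gᵢe^(−Eᵢ/kT) = 2·e^(−0) + 5·e^(−1.3523) = 2.0000 + 1.2932 = 3.2932.

Z = 3.29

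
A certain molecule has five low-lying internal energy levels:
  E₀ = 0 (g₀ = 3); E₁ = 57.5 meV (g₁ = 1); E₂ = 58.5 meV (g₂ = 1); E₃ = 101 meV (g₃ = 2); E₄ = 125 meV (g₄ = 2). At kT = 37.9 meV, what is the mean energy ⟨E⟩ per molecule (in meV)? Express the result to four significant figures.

13.28 meV

Eᵢ/kT = 0, 1.51715, 1.54354, 2.66491, 3.29815.
Z = Σ gᵢe^(−Eᵢ/kT) = 3·e^(−0) + 1·e^(−1.51715) + 1·e^(−1.54354) + 2·e^(−2.66491) + 2·e^(−3.29815) = 3.00000 + 0.219336 + 0.213624 + 0.139211 + 0.0739029 = 3.64607.
⟨E⟩ = Σ Eᵢ gᵢe^(−Eᵢ/kT) / Z = (0·3.00000 + 57.5·0.219336 + 58.5·0.213624 + 101·0.139211 + 125·0.0739029) / 3.64607 = 13.28 meV.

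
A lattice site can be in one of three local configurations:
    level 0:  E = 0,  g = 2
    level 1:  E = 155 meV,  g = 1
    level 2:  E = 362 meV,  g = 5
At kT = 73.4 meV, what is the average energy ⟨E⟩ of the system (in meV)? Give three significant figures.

Eᵢ/kT = 0, 2.1117, 4.9319.
Z = Σ gᵢe^(−Eᵢ/kT) = 2·e^(−0) + 1·e^(−2.1117) + 5·e^(−4.9319) = 2.0000 + 0.12103 + 0.036064 = 2.1571.
⟨E⟩ = Σ Eᵢ gᵢe^(−Eᵢ/kT) / Z = (0·2.0000 + 155·0.12103 + 362·0.036064) / 2.1571 = 14.7 meV.

14.7 meV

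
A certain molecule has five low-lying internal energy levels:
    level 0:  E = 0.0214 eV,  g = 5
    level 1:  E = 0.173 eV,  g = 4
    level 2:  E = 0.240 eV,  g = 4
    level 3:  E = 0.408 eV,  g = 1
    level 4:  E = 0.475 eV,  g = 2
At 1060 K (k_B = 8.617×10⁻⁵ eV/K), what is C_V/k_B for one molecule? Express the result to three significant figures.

0.643

k_BT = 8.617×10⁻⁵ × 1060 K = 0.091340 eV.
Eᵢ/kT = 0.23429, 1.8940, 2.6275, 4.4668, 5.2004.
Z = Σ gᵢe^(−Eᵢ/kT) = 5·e^(−0.23429) + 4·e^(−1.8940) + 4·e^(−2.6275) + 1·e^(−4.4668) + 2·e^(−5.2004) = 3.9557 + 0.60187 + 0.28904 + 0.011484 + 0.011029 = 4.8691.
⟨E⟩ = 0.055055 eV, ⟨E²⟩ = 0.0083945 eV².
C_V/k_B = (⟨E²⟩ − ⟨E⟩²)/(kT)² = (0.0083945 − 0.0030311)/0.0083430 = 0.643.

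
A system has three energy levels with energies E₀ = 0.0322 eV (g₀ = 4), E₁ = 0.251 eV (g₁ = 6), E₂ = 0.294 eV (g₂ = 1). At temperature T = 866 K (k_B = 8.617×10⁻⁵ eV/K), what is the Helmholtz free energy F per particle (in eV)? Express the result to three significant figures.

-0.0775 eV

k_BT = 8.617×10⁻⁵ × 866 K = 0.074623 eV.
Eᵢ/kT = 0.43150, 3.3636, 3.9398.
Z = Σ gᵢe^(−Eᵢ/kT) = 4·e^(−0.43150) + 6·e^(−3.3636) + 1·e^(−3.9398) = 2.5981 + 0.20766 + 0.019452 = 2.8252.
F = −kT ln Z = −0.074623 × ln(2.8252) = −0.074623 × 1.0386 = -0.0775 eV.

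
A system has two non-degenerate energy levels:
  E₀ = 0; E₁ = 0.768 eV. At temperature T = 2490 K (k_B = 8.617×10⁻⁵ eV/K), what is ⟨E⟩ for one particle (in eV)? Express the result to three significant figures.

k_BT = 8.617×10⁻⁵ × 2490 K = 0.21456 eV.
Eᵢ/kT = 0, 3.5794.
Z = Σ e^(−Eᵢ/kT) = e^(−0) + e^(−3.5794) = 1.0000 + 0.027892 = 1.0279.
⟨E⟩ = Σ Eᵢ e^(−Eᵢ/kT) / Z = (0·1.0000 + 0.768·0.027892) / 1.0279 = 0.0208 eV.

0.0208 eV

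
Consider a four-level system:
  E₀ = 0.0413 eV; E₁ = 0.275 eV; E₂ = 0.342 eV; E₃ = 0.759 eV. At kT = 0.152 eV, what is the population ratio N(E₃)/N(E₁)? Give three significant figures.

0.0414

n₃/n₁ = exp[−(E₃−E₁)/kT] = exp(−(0.484 eV)/(0.152 eV)) = exp(-3.1842) = 0.0414.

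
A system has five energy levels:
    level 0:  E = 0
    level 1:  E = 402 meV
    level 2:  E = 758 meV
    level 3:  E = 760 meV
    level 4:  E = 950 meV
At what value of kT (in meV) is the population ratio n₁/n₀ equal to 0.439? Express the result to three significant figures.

n₁/n₀ = exp[−(E₁−E₀)/kT] = 0.439.
⇒ (E₁−E₀)/kT = ln(1/0.439) = ln(2.2779) = 0.82325.
kT = 402 meV / 0.82325 = 488 meV.

488 meV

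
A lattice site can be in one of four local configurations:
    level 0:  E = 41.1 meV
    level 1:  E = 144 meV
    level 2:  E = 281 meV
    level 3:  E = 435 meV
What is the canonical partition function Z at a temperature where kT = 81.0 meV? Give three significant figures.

Eᵢ/kT = 0.50741, 1.7778, 3.4691, 5.3704.
Z = Σ e^(−Eᵢ/kT) = e^(−0.50741) + e^(−1.7778) + e^(−3.4691) + e^(−5.3704) = 0.60205 + 0.16901 + 0.031145 + 0.0046523 = 0.80686.

Z = 0.807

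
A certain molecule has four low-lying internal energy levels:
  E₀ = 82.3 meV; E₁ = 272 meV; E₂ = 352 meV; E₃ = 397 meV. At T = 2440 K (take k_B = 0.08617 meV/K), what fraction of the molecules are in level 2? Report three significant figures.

k_BT = 0.08617 × 2440 K = 210.25 meV.
Eᵢ/kT = 0.39144, 1.2937, 1.6742, 1.8882.
Z = Σ e^(−Eᵢ/kT) = e^(−0.39144) + e^(−1.2937) + e^(−1.6742) + e^(−1.8882) = 0.67608 + 0.27425 + 0.18746 + 0.15134 = 1.2891.
P₂ = e^(−E₂/kT) / Z = 0.18746/1.2891 = 0.145.

0.145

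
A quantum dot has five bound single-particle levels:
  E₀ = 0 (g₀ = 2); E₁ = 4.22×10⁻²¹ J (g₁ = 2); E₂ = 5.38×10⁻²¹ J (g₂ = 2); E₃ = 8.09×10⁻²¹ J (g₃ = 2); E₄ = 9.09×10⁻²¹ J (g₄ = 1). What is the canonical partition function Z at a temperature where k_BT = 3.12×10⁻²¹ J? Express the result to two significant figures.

Eᵢ/kT = 0, 1.353, 1.724, 2.593, 2.913.
Z = Σ gᵢe^(−Eᵢ/kT) = 2·e^(−0) + 2·e^(−1.353) + 2·e^(−1.724) + 2·e^(−2.593) + 1·e^(−2.913) = 2.000 + 0.5169 + 0.3567 + 0.1496 + 0.05431 = 3.078.

Z = 3.1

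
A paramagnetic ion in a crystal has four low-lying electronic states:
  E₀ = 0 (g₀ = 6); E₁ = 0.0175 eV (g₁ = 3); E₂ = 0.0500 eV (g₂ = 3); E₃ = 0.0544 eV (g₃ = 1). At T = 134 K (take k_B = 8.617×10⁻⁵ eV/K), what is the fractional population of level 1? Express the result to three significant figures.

k_BT = 8.617×10⁻⁵ × 134 K = 0.011547 eV.
Eᵢ/kT = 0, 1.5155, 4.3301, 4.7112.
Z = Σ gᵢe^(−Eᵢ/kT) = 6·e^(−0) + 3·e^(−1.5155) + 3·e^(−4.3301) + 1·e^(−4.7112) = 6.0000 + 0.65909 + 0.039499 + 0.0089940 = 6.7076.
P₁ = g₁ e^(−E₁/kT) / Z = 0.65909/6.7076 = 0.0983.

0.0983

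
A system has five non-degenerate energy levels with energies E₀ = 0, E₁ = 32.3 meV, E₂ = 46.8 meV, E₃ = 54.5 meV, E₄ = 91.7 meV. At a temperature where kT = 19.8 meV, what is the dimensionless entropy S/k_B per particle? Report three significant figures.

Eᵢ/kT = 0, 1.6313, 2.3636, 2.7525, 4.6313.
Z = Σ e^(−Eᵢ/kT) = e^(−0) + e^(−1.6313) + e^(−2.3636) + e^(−2.7525) + e^(−4.6313) = 1.0000 + 0.19568 + 0.094081 + 0.063768 + 0.0097421 = 1.3633.
⟨E⟩ = Σ EᵢPᵢ = 11.070 meV.
S/k_B = ln Z + ⟨E⟩/kT = ln(1.3633) + 11.070/19.8 = 0.30991 + 0.55909 = 0.869.

0.869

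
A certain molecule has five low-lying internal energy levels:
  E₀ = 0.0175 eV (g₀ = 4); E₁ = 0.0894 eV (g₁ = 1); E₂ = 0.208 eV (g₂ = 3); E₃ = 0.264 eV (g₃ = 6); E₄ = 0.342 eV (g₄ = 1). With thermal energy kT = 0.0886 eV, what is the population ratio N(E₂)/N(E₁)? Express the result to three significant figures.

0.787

n₂/n₁ = (g₂/g₁) exp[−(E₂−E₁)/kT] = (3/1) × exp(−(0.1186 eV)/(0.0886 eV)) = (3/1) × exp(-1.3386) = 0.787.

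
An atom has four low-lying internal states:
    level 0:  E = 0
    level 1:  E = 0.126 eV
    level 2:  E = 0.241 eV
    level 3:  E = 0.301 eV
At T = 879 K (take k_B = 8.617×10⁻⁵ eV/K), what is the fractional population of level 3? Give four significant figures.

k_BT = 8.617×10⁻⁵ × 879 K = 0.0757434 eV.
Eᵢ/kT = 0, 1.66351, 3.18180, 3.97394.
Z = Σ e^(−Eᵢ/kT) = e^(−0) + e^(−1.66351) + e^(−3.18180) + e^(−3.97394) = 1.00000 + 0.189473 + 0.0415109 + 0.0187992 = 1.24978.
P₃ = e^(−E₃/kT) / Z = 0.0187992/1.24978 = 0.01504.

0.01504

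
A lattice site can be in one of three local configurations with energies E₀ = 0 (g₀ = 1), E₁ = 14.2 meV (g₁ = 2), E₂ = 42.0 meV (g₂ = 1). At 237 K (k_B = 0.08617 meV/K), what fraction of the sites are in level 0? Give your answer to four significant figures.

k_BT = 0.08617 × 237 K = 20.4223 meV.
Eᵢ/kT = 0, 0.695318, 2.05658.
Z = Σ gᵢe^(−Eᵢ/kT) = 1·e^(−0) + 2·e^(−0.695318) + 1·e^(−2.05658) = 1.00000 + 0.997832 + 0.127891 = 2.12572.
P₀ = g₀ e^(−E₀/kT) / Z = 1.00000/2.12572 = 0.4704.

0.4704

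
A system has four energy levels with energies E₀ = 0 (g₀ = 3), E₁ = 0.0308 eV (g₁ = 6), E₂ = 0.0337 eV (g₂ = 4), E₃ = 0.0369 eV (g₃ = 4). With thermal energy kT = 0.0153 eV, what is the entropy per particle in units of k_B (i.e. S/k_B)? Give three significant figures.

Eᵢ/kT = 0, 2.0131, 2.2026, 2.4118.
Z = Σ gᵢe^(−Eᵢ/kT) = 3·e^(−0) + 6·e^(−2.0131) + 4·e^(−2.2026) + 4·e^(−2.4118) = 3.0000 + 0.80144 + 0.44206 + 0.35862 = 4.6021.
⟨E⟩ = Σ EᵢPᵢ = 0.011476 eV.
S/k_B = ln Z + ⟨E⟩/kT = ln(4.6021) + 0.011476/0.0153 = 1.5265 + 0.75007 = 2.28.

2.28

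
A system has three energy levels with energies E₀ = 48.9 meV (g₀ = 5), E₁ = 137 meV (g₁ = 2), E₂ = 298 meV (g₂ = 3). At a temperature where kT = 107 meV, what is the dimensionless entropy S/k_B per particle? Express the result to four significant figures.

Eᵢ/kT = 0.457009, 1.28037, 2.78505.
Z = Σ gᵢe^(−Eᵢ/kT) = 5·e^(−0.457009) + 2·e^(−1.28037) + 3·e^(−2.78505) = 3.16587 + 0.555869 + 0.185178 = 3.90692.
⟨E⟩ = Σ EᵢPᵢ = 73.2414 meV.
S/k_B = ln Z + ⟨E⟩/kT = ln(3.90692) + 73.2414/107 = 1.36275 + 0.684499 = 2.047.

2.047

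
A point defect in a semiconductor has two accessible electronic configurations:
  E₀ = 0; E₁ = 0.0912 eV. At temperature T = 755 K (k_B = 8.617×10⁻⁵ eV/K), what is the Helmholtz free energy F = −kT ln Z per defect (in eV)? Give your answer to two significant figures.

-0.014 eV

k_BT = 8.617×10⁻⁵ × 755 K = 0.06506 eV.
Eᵢ/kT = 0, 1.402.
Z = Σ e^(−Eᵢ/kT) = e^(−0) + e^(−1.402) = 1.000 + 0.2461 = 1.246.
F = −kT ln Z = −0.06506 × ln(1.246) = −0.06506 × 0.2199 = -0.014 eV.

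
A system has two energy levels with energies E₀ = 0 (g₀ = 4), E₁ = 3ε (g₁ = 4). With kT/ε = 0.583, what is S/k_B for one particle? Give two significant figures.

Eᵢ/kT = 0, 5.146.
Z = Σ gᵢe^(−Eᵢ/kT) = 4·e^(−0) + 4·e^(−5.146) = 4.000 + 0.02329 = 4.023.
⟨E⟩ = Σ EᵢPᵢ = 0.01737 ε.
S/k_B = ln Z + ⟨E⟩/kT = ln(4.023) + 0.01737/0.583 = 1.392 + 0.02979 = 1.4.

1.4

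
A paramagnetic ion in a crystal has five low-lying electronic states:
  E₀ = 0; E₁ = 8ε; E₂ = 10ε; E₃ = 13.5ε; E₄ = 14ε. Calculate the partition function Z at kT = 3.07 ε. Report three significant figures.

Eᵢ/kT = 0, 2.6059, 3.2573, 4.3974, 4.5603.
Z = Σ e^(−Eᵢ/kT) = e^(−0) + e^(−2.6059) + e^(−3.2573) + e^(−4.3974) + e^(−4.5603) = 1.0000 + 0.073837 + 0.038492 + 0.012309 + 0.010459 = 1.1351.

Z = 1.14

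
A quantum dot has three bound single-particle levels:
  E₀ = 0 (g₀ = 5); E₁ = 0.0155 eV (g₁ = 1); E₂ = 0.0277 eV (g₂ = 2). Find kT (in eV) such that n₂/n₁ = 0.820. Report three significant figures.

0.0137 eV

n₂/n₁ = (g₂/g₁) exp[−(E₂−E₁)/kT] = 0.820.
⇒ (E₂−E₁)/kT = ln((2/1)/0.820) = ln(2.4390) = 0.89159.
kT = 0.0122 eV / 0.89159 = 0.0137 eV.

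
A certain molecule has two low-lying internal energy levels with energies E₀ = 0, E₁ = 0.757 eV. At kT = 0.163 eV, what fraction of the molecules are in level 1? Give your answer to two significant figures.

Eᵢ/kT = 0, 4.644.
Z = Σ e^(−Eᵢ/kT) = e^(−0) + e^(−4.644) = 1.000 + 0.009619 = 1.010.
P₁ = e^(−E₁/kT) / Z = 0.009619/1.010 = 0.0095.

0.0095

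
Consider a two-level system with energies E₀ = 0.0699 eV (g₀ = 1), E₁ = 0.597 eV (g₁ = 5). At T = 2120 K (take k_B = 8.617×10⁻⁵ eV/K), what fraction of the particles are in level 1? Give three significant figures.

k_BT = 8.617×10⁻⁵ × 2120 K = 0.18268 eV.
Eᵢ/kT = 0.38264, 3.2680.
Z = Σ gᵢe^(−Eᵢ/kT) = 1·e^(−0.38264) + 5·e^(−3.2680) = 0.68206 + 0.19041 = 0.87247.
P₁ = g₁ e^(−E₁/kT) / Z = 0.19041/0.87247 = 0.218.

0.218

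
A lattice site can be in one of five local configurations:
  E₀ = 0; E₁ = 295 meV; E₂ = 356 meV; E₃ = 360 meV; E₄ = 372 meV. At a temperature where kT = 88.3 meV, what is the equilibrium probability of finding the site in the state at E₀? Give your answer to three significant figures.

0.922

Eᵢ/kT = 0, 3.3409, 4.0317, 4.0770, 4.2129.
Z = Σ e^(−Eᵢ/kT) = e^(−0) + e^(−3.3409) + e^(−4.0317) + e^(−4.0770) + e^(−4.2129) = 1.0000 + 0.035405 + 0.017744 + 0.016958 + 0.014803 = 1.0849.
P₀ = e^(−E₀/kT) / Z = 1.0000/1.0849 = 0.922.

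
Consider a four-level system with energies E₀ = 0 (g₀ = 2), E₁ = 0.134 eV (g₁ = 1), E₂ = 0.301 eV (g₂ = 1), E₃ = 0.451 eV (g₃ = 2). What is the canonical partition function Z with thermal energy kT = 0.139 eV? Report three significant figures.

Eᵢ/kT = 0, 0.96403, 2.1655, 3.2446.
Z = Σ gᵢe^(−Eᵢ/kT) = 2·e^(−0) + 1·e^(−0.96403) + 1·e^(−2.1655) + 2·e^(−3.2446) = 2.0000 + 0.38135 + 0.11469 + 0.077968 = 2.5740.

Z = 2.57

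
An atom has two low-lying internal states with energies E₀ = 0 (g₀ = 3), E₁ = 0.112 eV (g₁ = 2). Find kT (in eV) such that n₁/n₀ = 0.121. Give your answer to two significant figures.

n₁/n₀ = (g₁/g₀) exp[−(E₁−E₀)/kT] = 0.121.
⇒ (E₁−E₀)/kT = ln((2/3)/0.121) = ln(5.510) = 1.707.
kT = 0.112 eV / 1.707 = 0.066 eV.

0.066 eV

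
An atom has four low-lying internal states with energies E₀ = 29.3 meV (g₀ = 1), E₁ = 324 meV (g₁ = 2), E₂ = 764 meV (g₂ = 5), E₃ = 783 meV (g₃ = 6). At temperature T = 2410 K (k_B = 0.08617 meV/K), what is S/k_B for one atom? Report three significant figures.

1.58

k_BT = 0.08617 × 2410 K = 207.67 meV.
Eᵢ/kT = 0.14109, 1.5602, 3.6789, 3.7704.
Z = Σ gᵢe^(−Eᵢ/kT) = 1·e^(−0.14109) + 2·e^(−1.5602) + 5·e^(−3.6789) + 6·e^(−3.7704) = 0.86841 + 0.42019 + 0.12625 + 0.13826 = 1.5531.
⟨E⟩ = Σ EᵢPᵢ = 235.85 meV.
S/k_B = ln Z + ⟨E⟩/kT = ln(1.5531) + 235.85/207.67 = 0.44025 + 1.1357 = 1.58.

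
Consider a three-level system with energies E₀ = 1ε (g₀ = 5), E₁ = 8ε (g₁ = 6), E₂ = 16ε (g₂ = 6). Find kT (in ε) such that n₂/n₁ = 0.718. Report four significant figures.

n₂/n₁ = (g₂/g₁) exp[−(E₂−E₁)/kT] = 0.718.
⇒ (E₂−E₁)/kT = ln((6/6)/0.718) = ln(1.39276) = 0.331287.
kT = 8ε / 0.331287 = 24.15 ε.

24.15 ε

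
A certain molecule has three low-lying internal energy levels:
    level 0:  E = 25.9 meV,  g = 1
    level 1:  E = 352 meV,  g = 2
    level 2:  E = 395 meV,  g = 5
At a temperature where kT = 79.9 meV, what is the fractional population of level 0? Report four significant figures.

Eᵢ/kT = 0.324155, 4.40551, 4.94368.
Z = Σ gᵢe^(−Eᵢ/kT) = 1·e^(−0.324155) + 2·e^(−4.40551) + 5·e^(−4.94368) = 0.723138 + 0.0244198 + 0.0356416 = 0.783199.
P₀ = g₀ e^(−E₀/kT) / Z = 0.723138/0.783199 = 0.9233.

0.9233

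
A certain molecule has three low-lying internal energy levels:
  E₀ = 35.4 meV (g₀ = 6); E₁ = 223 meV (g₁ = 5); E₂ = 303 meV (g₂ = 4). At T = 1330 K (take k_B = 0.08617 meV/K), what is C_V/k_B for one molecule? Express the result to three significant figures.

k_BT = 0.08617 × 1330 K = 114.61 meV.
Eᵢ/kT = 0.30887, 1.9457, 2.6437.
Z = Σ gᵢe^(−Eᵢ/kT) = 6·e^(−0.30887) + 5·e^(−1.9457) + 4·e^(−2.6437) = 4.4057 + 0.71444 + 0.28439 = 5.4045.
⟨E⟩ = 74.281 meV, ⟨E²⟩ = 12426 meV².
C_V/k_B = (⟨E²⟩ − ⟨E⟩²)/(kT)² = (12426 − 5517.7)/13135 = 0.526.

0.526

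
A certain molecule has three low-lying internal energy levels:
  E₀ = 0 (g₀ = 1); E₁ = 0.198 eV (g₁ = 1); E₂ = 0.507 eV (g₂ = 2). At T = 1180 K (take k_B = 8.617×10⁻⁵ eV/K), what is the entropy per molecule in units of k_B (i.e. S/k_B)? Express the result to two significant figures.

k_BT = 8.617×10⁻⁵ × 1180 K = 0.1017 eV.
Eᵢ/kT = 0, 1.947, 4.985.
Z = Σ gᵢe^(−Eᵢ/kT) = 1·e^(−0) + 1·e^(−1.947) + 2·e^(−4.985) = 1.000 + 0.1427 + 0.01368 = 1.156.
⟨E⟩ = Σ EᵢPᵢ = 0.03044 eV.
S/k_B = ln Z + ⟨E⟩/kT = ln(1.156) + 0.03044/0.1017 = 0.1450 + 0.2993 = 0.44.

0.44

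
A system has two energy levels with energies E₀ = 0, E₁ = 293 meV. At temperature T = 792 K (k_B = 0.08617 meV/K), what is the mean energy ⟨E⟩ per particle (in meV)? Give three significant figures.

k_BT = 0.08617 × 792 K = 68.247 meV.
Eᵢ/kT = 0, 4.2932.
Z = Σ e^(−Eᵢ/kT) = e^(−0) + e^(−4.2932) = 1.0000 + 0.013661 = 1.0137.
⟨E⟩ = Σ Eᵢ e^(−Eᵢ/kT) / Z = (0·1.0000 + 293·0.013661) / 1.0137 = 3.95 meV.

3.95 meV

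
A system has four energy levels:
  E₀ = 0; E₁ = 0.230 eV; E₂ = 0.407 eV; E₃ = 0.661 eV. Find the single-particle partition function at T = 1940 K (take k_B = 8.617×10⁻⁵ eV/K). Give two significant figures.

Z = 1.4

k_BT = 8.617×10⁻⁵ × 1940 K = 0.1672 eV.
Eᵢ/kT = 0, 1.376, 2.434, 3.953.
Z = Σ e^(−Eᵢ/kT) = e^(−0) + e^(−1.376) + e^(−2.434) + e^(−3.953) = 1.000 + 0.2526 + 0.08769 + 0.01920 = 1.359.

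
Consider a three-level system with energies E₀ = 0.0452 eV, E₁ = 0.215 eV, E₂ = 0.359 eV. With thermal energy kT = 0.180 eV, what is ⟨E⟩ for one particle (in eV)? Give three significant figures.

Eᵢ/kT = 0.25111, 1.1944, 1.9944.
Z = Σ e^(−Eᵢ/kT) = e^(−0.25111) + e^(−1.1944) + e^(−1.9944) = 0.77794 + 0.30289 + 0.13610 = 1.2169.
⟨E⟩ = Σ Eᵢ e^(−Eᵢ/kT) / Z = (0.0452·0.77794 + 0.215·0.30289 + 0.359·0.13610) / 1.2169 = 0.123 eV.

0.123 eV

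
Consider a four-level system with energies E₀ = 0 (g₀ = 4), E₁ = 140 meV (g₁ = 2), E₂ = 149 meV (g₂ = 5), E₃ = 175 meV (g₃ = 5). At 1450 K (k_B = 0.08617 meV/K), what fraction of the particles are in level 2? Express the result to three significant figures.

k_BT = 0.08617 × 1450 K = 124.95 meV.
Eᵢ/kT = 0, 1.1204, 1.1925, 1.4006.
Z = Σ gᵢe^(−Eᵢ/kT) = 4·e^(−0) + 2·e^(−1.1204) + 5·e^(−1.1925) + 5·e^(−1.4006) = 4.0000 + 0.65230 + 1.5173 + 1.2322 = 7.4018.
P₂ = g₂ e^(−E₂/kT) / Z = 1.5173/7.4018 = 0.205.

0.205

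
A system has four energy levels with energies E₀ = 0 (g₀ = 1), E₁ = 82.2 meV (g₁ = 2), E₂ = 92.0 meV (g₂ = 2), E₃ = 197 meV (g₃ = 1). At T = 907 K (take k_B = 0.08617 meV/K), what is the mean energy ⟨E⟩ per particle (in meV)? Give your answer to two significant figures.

k_BT = 0.08617 × 907 K = 78.16 meV.
Eᵢ/kT = 0, 1.052, 1.177, 2.520.
Z = Σ gᵢe^(−Eᵢ/kT) = 1·e^(−0) + 2·e^(−1.052) + 2·e^(−1.177) + 1·e^(−2.520) = 1.000 + 0.6985 + 0.6164 + 0.08046 = 2.395.
⟨E⟩ = Σ Eᵢ gᵢe^(−Eᵢ/kT) / Z = (0·1.000 + 82.2·0.6985 + 92.0·0.6164 + 197·0.08046) / 2.395 = 54 meV.

54 meV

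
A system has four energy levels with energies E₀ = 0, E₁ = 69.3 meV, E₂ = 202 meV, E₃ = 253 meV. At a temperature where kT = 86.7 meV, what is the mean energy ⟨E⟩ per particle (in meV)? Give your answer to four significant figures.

40.28 meV

Eᵢ/kT = 0, 0.799308, 2.32987, 2.91811.
Z = Σ e^(−Eᵢ/kT) = e^(−0) + e^(−0.799308) + e^(−2.32987) + e^(−2.91811) = 1.00000 + 0.449640 + 0.0973084 + 0.0540357 = 1.60098.
⟨E⟩ = Σ Eᵢ e^(−Eᵢ/kT) / Z = (0·1.00000 + 69.3·0.449640 + 202·0.0973084 + 253·0.0540357) / 1.60098 = 40.28 meV.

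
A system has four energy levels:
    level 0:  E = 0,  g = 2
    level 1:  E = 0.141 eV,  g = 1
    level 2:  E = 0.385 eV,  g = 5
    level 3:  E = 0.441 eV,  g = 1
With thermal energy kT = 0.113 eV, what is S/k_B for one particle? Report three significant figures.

Eᵢ/kT = 0, 1.2478, 3.4071, 3.9027.
Z = Σ gᵢe^(−Eᵢ/kT) = 2·e^(−0) + 1·e^(−1.2478) + 5·e^(−3.4071) + 1·e^(−3.9027) = 2.0000 + 0.28714 + 0.16569 + 0.020187 = 2.4730.
⟨E⟩ = Σ EᵢPᵢ = 0.045766 eV.
S/k_B = ln Z + ⟨E⟩/kT = ln(2.4730) + 0.045766/0.113 = 0.90543 + 0.40501 = 1.31.

1.31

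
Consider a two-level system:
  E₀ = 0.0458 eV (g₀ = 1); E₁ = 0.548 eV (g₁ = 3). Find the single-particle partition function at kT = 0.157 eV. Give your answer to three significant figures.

Z = 0.838

Eᵢ/kT = 0.29172, 3.4904.
Z = Σ gᵢe^(−Eᵢ/kT) = 1·e^(−0.29172) + 3·e^(−3.4904) = 0.74698 + 0.091466 = 0.83845.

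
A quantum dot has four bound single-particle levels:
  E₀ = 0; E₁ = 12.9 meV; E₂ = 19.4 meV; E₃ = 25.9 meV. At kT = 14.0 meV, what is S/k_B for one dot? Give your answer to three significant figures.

Eᵢ/kT = 0, 0.92143, 1.3857, 1.8500.
Z = Σ e^(−Eᵢ/kT) = e^(−0) + e^(−0.92143) + e^(−1.3857) + e^(−1.8500) = 1.0000 + 0.39795 + 0.25015 + 0.15724 = 1.8053.
⟨E⟩ = Σ EᵢPᵢ = 7.7876 meV.
S/k_B = ln Z + ⟨E⟩/kT = ln(1.8053) + 7.7876/14.0 = 0.59073 + 0.55626 = 1.15.

1.15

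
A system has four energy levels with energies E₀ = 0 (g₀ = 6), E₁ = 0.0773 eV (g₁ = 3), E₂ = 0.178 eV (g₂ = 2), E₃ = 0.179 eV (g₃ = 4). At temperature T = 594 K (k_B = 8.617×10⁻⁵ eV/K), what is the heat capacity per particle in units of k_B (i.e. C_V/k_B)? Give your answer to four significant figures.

0.4890

k_BT = 8.617×10⁻⁵ × 594 K = 0.0511850 eV.
Eᵢ/kT = 0, 1.51021, 3.47758, 3.49712.
Z = Σ gᵢe^(−Eᵢ/kT) = 6·e^(−0) + 3·e^(−1.51021) + 2·e^(−3.47758) + 4·e^(−3.49712) = 6.00000 + 0.662591 + 0.0617641 + 0.121138 = 6.84549.
⟨E⟩ = 0.0122557 eV, ⟨E²⟩ = 0.00143123 eV².
C_V/k_B = (⟨E²⟩ − ⟨E⟩²)/(kT)² = (0.00143123 − 0.000150202)/0.00261990 = 0.4890.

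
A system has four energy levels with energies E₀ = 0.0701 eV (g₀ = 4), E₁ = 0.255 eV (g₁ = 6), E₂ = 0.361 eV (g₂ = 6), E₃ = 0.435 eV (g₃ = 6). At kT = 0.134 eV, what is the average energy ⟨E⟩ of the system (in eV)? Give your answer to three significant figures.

0.165 eV

Eᵢ/kT = 0.52313, 1.9030, 2.6940, 3.2463.
Z = Σ gᵢe^(−Eᵢ/kT) = 4·e^(−0.52313) + 6·e^(−1.9030) + 6·e^(−2.6940) + 6·e^(−3.2463) = 2.3707 + 0.89472 + 0.40566 + 0.23351 = 3.9046.
⟨E⟩ = Σ Eᵢ gᵢe^(−Eᵢ/kT) / Z = (0.0701·2.3707 + 0.255·0.89472 + 0.361·0.40566 + 0.435·0.23351) / 3.9046 = 0.165 eV.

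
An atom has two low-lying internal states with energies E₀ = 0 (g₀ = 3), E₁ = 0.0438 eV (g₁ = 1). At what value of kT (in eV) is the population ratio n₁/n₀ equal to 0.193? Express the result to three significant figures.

n₁/n₀ = (g₁/g₀) exp[−(E₁−E₀)/kT] = 0.193.
⇒ (E₁−E₀)/kT = ln((1/3)/0.193) = ln(1.7271) = 0.54644.
kT = 0.0438 eV / 0.54644 = 0.0802 eV.

0.0802 eV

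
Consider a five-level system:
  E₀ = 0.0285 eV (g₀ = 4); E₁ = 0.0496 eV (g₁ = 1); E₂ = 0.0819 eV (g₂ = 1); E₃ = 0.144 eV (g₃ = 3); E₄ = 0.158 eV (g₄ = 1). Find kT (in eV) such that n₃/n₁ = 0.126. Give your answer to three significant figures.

n₃/n₁ = (g₃/g₁) exp[−(E₃−E₁)/kT] = 0.126.
⇒ (E₃−E₁)/kT = ln((3/1)/0.126) = ln(23.810) = 3.1701.
kT = 0.0944 eV / 3.1701 = 0.0298 eV.

0.0298 eV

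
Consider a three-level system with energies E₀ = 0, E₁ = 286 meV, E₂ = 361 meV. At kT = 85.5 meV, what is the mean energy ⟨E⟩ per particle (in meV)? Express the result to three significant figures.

14.6 meV

Eᵢ/kT = 0, 3.3450, 4.2222.
Z = Σ e^(−Eᵢ/kT) = e^(−0) + e^(−3.3450) + e^(−4.2222) = 1.0000 + 0.035260 + 0.014666 = 1.0499.
⟨E⟩ = Σ Eᵢ e^(−Eᵢ/kT) / Z = (0·1.0000 + 286·0.035260 + 361·0.014666) / 1.0499 = 14.6 meV.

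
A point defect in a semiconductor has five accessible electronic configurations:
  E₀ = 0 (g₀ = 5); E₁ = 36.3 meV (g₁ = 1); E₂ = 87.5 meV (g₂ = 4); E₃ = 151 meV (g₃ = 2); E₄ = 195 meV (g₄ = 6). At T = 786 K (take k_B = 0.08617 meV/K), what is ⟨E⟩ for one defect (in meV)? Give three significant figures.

29.8 meV

k_BT = 0.08617 × 786 K = 67.730 meV.
Eᵢ/kT = 0, 0.53595, 1.2919, 2.2294, 2.8791.
Z = Σ gᵢe^(−Eᵢ/kT) = 5·e^(−0) + 1·e^(−0.53595) + 4·e^(−1.2919) + 2·e^(−2.2294) + 6·e^(−2.8791) = 5.0000 + 0.58511 + 1.0990 + 0.21519 + 0.33711 = 7.2364.
⟨E⟩ = Σ Eᵢ gᵢe^(−Eᵢ/kT) / Z = (0·5.0000 + 36.3·0.58511 + 87.5·1.0990 + 151·0.21519 + 195·0.33711) / 7.2364 = 29.8 meV.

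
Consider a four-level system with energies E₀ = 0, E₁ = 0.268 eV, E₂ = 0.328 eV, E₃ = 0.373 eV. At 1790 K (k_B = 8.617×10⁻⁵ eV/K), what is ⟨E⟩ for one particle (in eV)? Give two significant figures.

k_BT = 8.617×10⁻⁵ × 1790 K = 0.1542 eV.
Eᵢ/kT = 0, 1.738, 2.127, 2.419.
Z = Σ e^(−Eᵢ/kT) = e^(−0) + e^(−1.738) + e^(−2.127) + e^(−2.419) = 1.000 + 0.1759 + 0.1192 + 0.08901 = 1.384.
⟨E⟩ = Σ Eᵢ e^(−Eᵢ/kT) / Z = (0·1.000 + 0.268·0.1759 + 0.328·0.1192 + 0.373·0.08901) / 1.384 = 0.086 eV.

0.086 eV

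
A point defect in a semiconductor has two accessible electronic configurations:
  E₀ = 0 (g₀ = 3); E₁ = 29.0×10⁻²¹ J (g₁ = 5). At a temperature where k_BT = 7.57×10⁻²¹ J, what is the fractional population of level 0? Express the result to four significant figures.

0.9651

Eᵢ/kT = 0, 3.83091.
Z = Σ gᵢe^(−Eᵢ/kT) = 3·e^(−0) + 5·e^(−3.83091) = 3.00000 + 0.108449 = 3.10845.
P₀ = g₀ e^(−E₀/kT) / Z = 3.00000/3.10845 = 0.9651.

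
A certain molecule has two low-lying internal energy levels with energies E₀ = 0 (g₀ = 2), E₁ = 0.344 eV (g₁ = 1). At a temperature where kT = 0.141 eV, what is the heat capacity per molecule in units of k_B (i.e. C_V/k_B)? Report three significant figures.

Eᵢ/kT = 0, 2.4397.
Z = Σ gᵢe^(−Eᵢ/kT) = 2·e^(−0) + 1·e^(−2.4397) = 2.0000 + 0.087187 = 2.0872.
⟨E⟩ = 0.014370 eV, ⟨E²⟩ = 0.0049432 eV².
C_V/k_B = (⟨E²⟩ − ⟨E⟩²)/(kT)² = (0.0049432 − 0.00020650)/0.019881 = 0.238.

0.238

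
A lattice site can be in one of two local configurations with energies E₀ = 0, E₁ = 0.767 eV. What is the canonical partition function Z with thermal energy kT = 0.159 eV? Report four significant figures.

Z = 1.008

Eᵢ/kT = 0, 4.82390.
Z = Σ e^(−Eᵢ/kT) = e^(−0) + e^(−4.82390) = 1.00000 + 0.00803539 = 1.00804.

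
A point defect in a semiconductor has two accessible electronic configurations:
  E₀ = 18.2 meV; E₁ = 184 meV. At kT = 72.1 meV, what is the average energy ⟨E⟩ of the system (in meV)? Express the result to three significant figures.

33.3 meV

Eᵢ/kT = 0.25243, 2.5520.
Z = Σ e^(−Eᵢ/kT) = e^(−0.25243) + e^(−2.5520) = 0.77691 + 0.077926 = 0.85484.
⟨E⟩ = Σ Eᵢ e^(−Eᵢ/kT) / Z = (18.2·0.77691 + 184·0.077926) / 0.85484 = 33.3 meV.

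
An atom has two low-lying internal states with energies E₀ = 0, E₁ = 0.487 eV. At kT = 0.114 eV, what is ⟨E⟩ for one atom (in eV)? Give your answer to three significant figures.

Eᵢ/kT = 0, 4.2719.
Z = Σ e^(−Eᵢ/kT) = e^(−0) + e^(−4.2719) = 1.0000 + 0.013955 = 1.0140.
⟨E⟩ = Σ Eᵢ e^(−Eᵢ/kT) / Z = (0·1.0000 + 0.487·0.013955) / 1.0140 = 0.00670 eV.

0.00670 eV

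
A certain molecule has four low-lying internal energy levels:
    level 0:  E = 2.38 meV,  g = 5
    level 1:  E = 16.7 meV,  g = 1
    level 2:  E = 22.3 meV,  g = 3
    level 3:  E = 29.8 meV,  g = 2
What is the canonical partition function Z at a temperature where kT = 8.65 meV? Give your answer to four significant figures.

Eᵢ/kT = 0.275145, 1.93064, 2.57803, 3.44509.
Z = Σ gᵢe^(−Eᵢ/kT) = 5·e^(−0.275145) + 1·e^(−1.93064) + 3·e^(−2.57803) + 2·e^(−3.44509) = 3.79731 + 0.145055 + 0.227770 + 0.0638038 = 4.23394.

Z = 4.234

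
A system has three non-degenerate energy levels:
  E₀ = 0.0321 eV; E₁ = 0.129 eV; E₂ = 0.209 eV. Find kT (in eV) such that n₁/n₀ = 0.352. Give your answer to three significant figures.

n₁/n₀ = exp[−(E₁−E₀)/kT] = 0.352.
⇒ (E₁−E₀)/kT = ln(1/0.352) = ln(2.8409) = 1.0441.
kT = 0.0969 eV / 1.0441 = 0.0928 eV.

0.0928 eV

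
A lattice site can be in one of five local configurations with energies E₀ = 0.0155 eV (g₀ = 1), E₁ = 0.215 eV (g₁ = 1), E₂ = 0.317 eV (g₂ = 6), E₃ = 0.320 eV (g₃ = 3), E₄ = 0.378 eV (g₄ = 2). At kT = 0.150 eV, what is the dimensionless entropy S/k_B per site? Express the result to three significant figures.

2.18

Eᵢ/kT = 0.10333, 1.4333, 2.1133, 2.1333, 2.5200.
Z = Σ gᵢe^(−Eᵢ/kT) = 1·e^(−0.10333) + 1·e^(−1.4333) + 6·e^(−2.1133) + 3·e^(−2.1333) + 2·e^(−2.5200) = 0.90183 + 0.23852 + 0.72503 + 0.35534 + 0.16092 = 2.3816.
⟨E⟩ = Σ EᵢPᵢ = 0.19719 eV.
S/k_B = ln Z + ⟨E⟩/kT = ln(2.3816) + 0.19719/0.150 = 0.86777 + 1.3146 = 2.18.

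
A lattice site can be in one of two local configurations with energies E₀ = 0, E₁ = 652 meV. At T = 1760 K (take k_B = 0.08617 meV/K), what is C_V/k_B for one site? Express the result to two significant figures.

0.24

k_BT = 0.08617 × 1760 K = 151.7 meV.
Eᵢ/kT = 0, 4.298.
Z = Σ e^(−Eᵢ/kT) = e^(−0) + e^(−4.298) = 1.000 + 0.01360 = 1.014.
⟨E⟩ = 8.745 meV, ⟨E²⟩ = 5702 meV².
C_V/k_B = (⟨E²⟩ − ⟨E⟩²)/(kT)² = (5702 − 76.48)/23010 = 0.24.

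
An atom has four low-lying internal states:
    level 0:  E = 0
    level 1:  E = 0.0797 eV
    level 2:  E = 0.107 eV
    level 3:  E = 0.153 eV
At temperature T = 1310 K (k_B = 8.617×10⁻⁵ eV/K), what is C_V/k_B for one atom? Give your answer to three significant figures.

0.251

k_BT = 8.617×10⁻⁵ × 1310 K = 0.11288 eV.
Eᵢ/kT = 0, 0.70606, 0.94791, 1.3554.
Z = Σ e^(−Eᵢ/kT) = e^(−0) + e^(−0.70606) + e^(−0.94791) + e^(−1.3554) = 1.0000 + 0.49359 + 0.38755 + 0.25784 = 2.1390.
⟨E⟩ = 0.056221 eV, ⟨E²⟩ = 0.0063619 eV².
C_V/k_B = (⟨E²⟩ − ⟨E⟩²)/(kT)² = (0.0063619 − 0.0031608)/0.012742 = 0.251.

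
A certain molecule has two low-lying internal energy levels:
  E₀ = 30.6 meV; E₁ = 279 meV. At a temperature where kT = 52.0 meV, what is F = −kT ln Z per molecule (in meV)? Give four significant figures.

Eᵢ/kT = 0.588462, 5.36538.
Z = Σ e^(−Eᵢ/kT) = e^(−0.588462) + e^(−5.36538) = 0.555180 + 0.00467568 = 0.559856.
F = −kT ln Z = −52.0 × ln(0.559856) = −52.0 × -0.580076 = 30.16 meV.

30.16 meV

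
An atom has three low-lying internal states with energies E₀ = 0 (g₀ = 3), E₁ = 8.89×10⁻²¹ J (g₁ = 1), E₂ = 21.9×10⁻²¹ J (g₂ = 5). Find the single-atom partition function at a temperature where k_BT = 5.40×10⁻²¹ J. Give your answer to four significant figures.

Z = 3.279

Eᵢ/kT = 0, 1.64630, 4.05556.
Z = Σ gᵢe^(−Eᵢ/kT) = 3·e^(−0) + 1·e^(−1.64630) + 5·e^(−4.05556) = 3.00000 + 0.192762 + 0.0866289 = 3.27939.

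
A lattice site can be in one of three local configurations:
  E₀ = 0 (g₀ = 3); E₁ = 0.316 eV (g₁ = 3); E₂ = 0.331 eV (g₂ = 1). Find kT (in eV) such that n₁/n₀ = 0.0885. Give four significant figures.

0.1303 eV

n₁/n₀ = (g₁/g₀) exp[−(E₁−E₀)/kT] = 0.0885.
⇒ (E₁−E₀)/kT = ln((3/3)/0.0885) = ln(11.2994) = 2.42475.
kT = 0.316 eV / 2.42475 = 0.1303 eV.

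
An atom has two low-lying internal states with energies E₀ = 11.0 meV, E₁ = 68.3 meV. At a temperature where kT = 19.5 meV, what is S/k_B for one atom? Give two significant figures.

Eᵢ/kT = 0.5641, 3.503.
Z = Σ e^(−Eᵢ/kT) = e^(−0.5641) + e^(−3.503) = 0.5689 + 0.03011 = 0.5990.
⟨E⟩ = Σ EᵢPᵢ = 13.88 meV.
S/k_B = ln Z + ⟨E⟩/kT = ln(0.5990) + 13.88/19.5 = -0.5125 + 0.7118 = 0.20.

0.20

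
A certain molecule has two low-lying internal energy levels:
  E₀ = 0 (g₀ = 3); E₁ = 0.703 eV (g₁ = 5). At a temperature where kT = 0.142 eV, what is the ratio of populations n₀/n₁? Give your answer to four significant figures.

n₀/n₁ = (g₀/g₁) exp[−(E₀−E₁)/kT] = (3/5) × exp(−(-0.703 eV)/(0.142 eV)) = (3/5) × exp(4.95070) = 84.76.

84.76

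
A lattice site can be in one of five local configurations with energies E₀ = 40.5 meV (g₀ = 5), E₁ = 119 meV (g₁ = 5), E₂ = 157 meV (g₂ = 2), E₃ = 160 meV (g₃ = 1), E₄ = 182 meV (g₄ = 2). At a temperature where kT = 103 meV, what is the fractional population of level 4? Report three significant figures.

Eᵢ/kT = 0.39320, 1.1553, 1.5243, 1.5534, 1.7670.
Z = Σ gᵢe^(−Eᵢ/kT) = 5·e^(−0.39320) + 5·e^(−1.1553) + 2·e^(−1.5243) + 1·e^(−1.5534) + 2·e^(−1.7670) = 3.3745 + 1.5748 + 0.43555 + 0.21153 + 0.34169 = 5.9381.
P₄ = g₄ e^(−E₄/kT) / Z = 0.34169/5.9381 = 0.0575.

0.0575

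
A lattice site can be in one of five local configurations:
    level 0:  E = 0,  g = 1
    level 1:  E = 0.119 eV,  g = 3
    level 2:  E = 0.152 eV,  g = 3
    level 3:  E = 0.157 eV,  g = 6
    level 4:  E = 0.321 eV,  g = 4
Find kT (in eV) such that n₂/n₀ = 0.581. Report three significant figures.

0.0926 eV

n₂/n₀ = (g₂/g₀) exp[−(E₂−E₀)/kT] = 0.581.
⇒ (E₂−E₀)/kT = ln((3/1)/0.581) = ln(5.1635) = 1.6416.
kT = 0.152 eV / 1.6416 = 0.0926 eV.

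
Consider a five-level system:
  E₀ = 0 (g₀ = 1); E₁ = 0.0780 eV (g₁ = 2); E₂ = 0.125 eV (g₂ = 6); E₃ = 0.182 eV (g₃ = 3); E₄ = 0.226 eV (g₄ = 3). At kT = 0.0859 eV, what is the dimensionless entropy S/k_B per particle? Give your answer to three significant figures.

2.41

Eᵢ/kT = 0, 0.90803, 1.4552, 2.1187, 2.6310.
Z = Σ gᵢe^(−Eᵢ/kT) = 1·e^(−0) + 2·e^(−0.90803) + 6·e^(−1.4552) + 3·e^(−2.1187) + 3·e^(−2.6310) = 1.0000 + 0.80664 + 1.4001 + 0.36056 + 0.21602 = 3.7833.
⟨E⟩ = Σ EᵢPᵢ = 0.093139 eV.
S/k_B = ln Z + ⟨E⟩/kT = ln(3.7833) + 0.093139/0.0859 = 1.3306 + 1.0843 = 2.41.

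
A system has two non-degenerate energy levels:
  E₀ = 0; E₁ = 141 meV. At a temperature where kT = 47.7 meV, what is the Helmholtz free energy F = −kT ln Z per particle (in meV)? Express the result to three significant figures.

Eᵢ/kT = 0, 2.9560.
Z = Σ e^(−Eᵢ/kT) = e^(−0) + e^(−2.9560) = 1.0000 + 0.052027 = 1.0520.
F = −kT ln Z = −47.7 × ln(1.0520) = −47.7 × 0.050693 = -2.42 meV.

-2.42 meV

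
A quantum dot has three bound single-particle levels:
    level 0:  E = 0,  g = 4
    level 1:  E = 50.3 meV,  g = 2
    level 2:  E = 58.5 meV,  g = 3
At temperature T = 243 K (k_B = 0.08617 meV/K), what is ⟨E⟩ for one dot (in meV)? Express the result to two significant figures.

4.5 meV

k_BT = 0.08617 × 243 K = 20.94 meV.
Eᵢ/kT = 0, 2.402, 2.794.
Z = Σ gᵢe^(−Eᵢ/kT) = 4·e^(−0) + 2·e^(−2.402) + 3·e^(−2.794) = 4.000 + 0.1811 + 0.1835 = 4.365.
⟨E⟩ = Σ Eᵢ gᵢe^(−Eᵢ/kT) / Z = (0·4.000 + 50.3·0.1811 + 58.5·0.1835) / 4.365 = 4.5 meV.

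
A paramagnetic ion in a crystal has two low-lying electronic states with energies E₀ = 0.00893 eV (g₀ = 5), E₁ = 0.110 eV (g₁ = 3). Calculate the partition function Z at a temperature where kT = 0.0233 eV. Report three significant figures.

Eᵢ/kT = 0.38326, 4.7210.
Z = Σ gᵢe^(−Eᵢ/kT) = 5·e^(−0.38326) + 3·e^(−4.7210) = 3.4082 + 0.026719 = 3.4349.

Z = 3.43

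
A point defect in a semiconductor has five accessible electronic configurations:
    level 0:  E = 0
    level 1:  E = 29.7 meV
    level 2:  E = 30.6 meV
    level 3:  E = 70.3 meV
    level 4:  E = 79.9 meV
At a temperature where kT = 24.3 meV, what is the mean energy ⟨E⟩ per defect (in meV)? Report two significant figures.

15 meV

Eᵢ/kT = 0, 1.222, 1.259, 2.893, 3.288.
Z = Σ e^(−Eᵢ/kT) = e^(−0) + e^(−1.222) + e^(−1.259) + e^(−2.893) + e^(−3.288) = 1.000 + 0.2946 + 0.2839 + 0.05541 + 0.03733 = 1.671.
⟨E⟩ = Σ Eᵢ e^(−Eᵢ/kT) / Z = (0·1.000 + 29.7·0.2946 + 30.6·0.2839 + 70.3·0.05541 + 79.9·0.03733) / 1.671 = 15 meV.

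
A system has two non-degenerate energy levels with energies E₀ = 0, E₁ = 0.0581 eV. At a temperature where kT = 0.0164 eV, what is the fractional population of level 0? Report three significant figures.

Eᵢ/kT = 0, 3.5427.
Z = Σ e^(−Eᵢ/kT) = e^(−0) + e^(−3.5427) = 1.0000 + 0.028935 = 1.0289.
P₀ = e^(−E₀/kT) / Z = 1.0000/1.0289 = 0.972.

0.972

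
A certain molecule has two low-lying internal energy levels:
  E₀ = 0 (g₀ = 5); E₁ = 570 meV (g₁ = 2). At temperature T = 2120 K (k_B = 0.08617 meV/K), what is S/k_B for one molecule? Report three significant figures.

k_BT = 0.08617 × 2120 K = 182.68 meV.
Eᵢ/kT = 0, 3.1202.
Z = Σ gᵢe^(−Eᵢ/kT) = 5·e^(−0) + 2·e^(−3.1202) = 5.0000 + 0.088297 = 5.0883.
⟨E⟩ = Σ EᵢPᵢ = 9.8912 meV.
S/k_B = ln Z + ⟨E⟩/kT = ln(5.0883) + 9.8912/182.68 = 1.6269 + 0.054145 = 1.68.

1.68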